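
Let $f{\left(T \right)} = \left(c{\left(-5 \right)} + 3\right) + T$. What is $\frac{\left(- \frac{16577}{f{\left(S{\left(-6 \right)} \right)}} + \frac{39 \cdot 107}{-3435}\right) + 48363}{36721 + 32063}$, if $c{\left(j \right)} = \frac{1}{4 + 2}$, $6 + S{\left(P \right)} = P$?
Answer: $\frac{1524359461}{2087078520} \approx 0.73038$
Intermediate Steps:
$S{\left(P \right)} = -6 + P$
$c{\left(j \right)} = \frac{1}{6}$
$f{\left(T \right)} = \frac{19}{6} + T$ ($f{\left(T \right)} = \left(\frac{1}{6} + 3\right) + T = \frac{19}{6} + T$)
$\frac{\left(- \frac{16577}{f{\left(S{\left(-6 \right)} \right)}} + \frac{39 \cdot 107}{-3435}\right) + 48363}{36721 + 32063} = \frac{\left(- \frac{16577}{\frac{19}{6} - 12} + \frac{39 \cdot 107}{-3435}\right) + 48363}{36721 + 32063} = \frac{\left(- \frac{16577}{\frac{19}{6} - 12} + 4173 \left(- \frac{1}{3435}\right)\right) + 48363}{68784} = \left(\left(- \frac{16577}{- \frac{53}{6}} - \frac{1391}{1145}\right) + 48363\right) \frac{1}{68784} = \left(\left(\left(-16577\right) \left(- \frac{6}{53}\right) - \frac{1391}{1145}\right) + 48363\right) \frac{1}{68784} = \left(\left(\frac{99462}{53} - \frac{1391}{1145}\right) + 48363\right) \frac{1}{68784} = \left(\frac{113810267}{60685} + 48363\right) \frac{1}{68784} = \frac{3048718922}{60685} \cdot \frac{1}{68784} = \frac{1524359461}{2087078520}$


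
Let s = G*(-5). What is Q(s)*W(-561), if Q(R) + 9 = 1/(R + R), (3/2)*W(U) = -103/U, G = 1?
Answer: -9373/8415 ≈ -1.1138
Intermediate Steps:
W(U) = -206/(3*U) (W(U) = 2*(-103/U)/3 = -206/(3*U))
s = -5 (s = 1*(-5) = -5)
Q(R) = -9 + 1/(2*R) (Q(R) = -9 + 1/(R + R) = -9 + 1/(2*R))
Q(s)*W(-561) = (-9 + (½)/(-5))*(-206/3/(-561)) = (-9 + (½)*(-⅕))*(-206/3*(-1/561)) = (-9 - ⅒)*(206/1683) = -91/10*206/1683 = -9373/8415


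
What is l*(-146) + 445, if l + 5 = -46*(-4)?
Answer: -25689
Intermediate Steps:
l = 179 (l = -5 - 46*(-4) = -5 + 184 = 179)
l*(-146) + 445 = 179*(-146) + 445 = -26134 + 445 = -25689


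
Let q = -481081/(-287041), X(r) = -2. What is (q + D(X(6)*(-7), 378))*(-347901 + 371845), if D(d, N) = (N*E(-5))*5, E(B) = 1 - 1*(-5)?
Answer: 1901227196264/7001 ≈ 2.7157e+8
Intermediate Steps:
E(B) = 6 (E(B) = 1 + 5 = 6)
q = 481081/287041 (q = -481081*(-1/287041) = 481081/287041 ≈ 1.6760)
D(d, N) = 30*N (D(d, N) = (N*6)*5 = (6*N)*5 = 30*N)
(q + D(X(6)*(-7), 378))*(-347901 + 371845) = (481081/287041 + 30*378)*(-347901 + 371845) = (481081/287041 + 11340)*23944 = (3255526021/287041)*23944 = 1901227196264/7001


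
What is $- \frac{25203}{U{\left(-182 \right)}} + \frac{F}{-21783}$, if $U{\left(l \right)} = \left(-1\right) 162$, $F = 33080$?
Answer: $\frac{60404221}{392094} \approx 154.06$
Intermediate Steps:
$U{\left(l \right)} = -162$
$- \frac{25203}{U{\left(-182 \right)}} + \frac{F}{-21783} = - \frac{25203}{-162} + \frac{33080}{-21783} = \left(-25203\right) \left(- \frac{1}{162}\right) + 33080 \left(- \frac{1}{21783}\right) = \frac{8401}{54} - \frac{33080}{21783} = \frac{60404221}{392094}$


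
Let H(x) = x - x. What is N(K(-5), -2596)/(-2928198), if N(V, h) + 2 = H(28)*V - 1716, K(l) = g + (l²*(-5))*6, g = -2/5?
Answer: 859/1464099 ≈ 0.00058671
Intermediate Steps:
g = -⅖ (g = -2*⅕ = -⅖ ≈ -0.40000)
H(x) = 0
K(l) = -⅖ - 30*l² (K(l) = -⅖ + (l²*(-5))*6 = -⅖ - 5*l²*6 = -⅖ - 30*l²)
N(V, h) = -1718 (N(V, h) = -2 + (0*V - 1716) = -2 + (0 - 1716) = -2 - 1716 = -1718)
N(K(-5), -2596)/(-2928198) = -1718/(-2928198) = -1718*(-1/2928198) = 859/1464099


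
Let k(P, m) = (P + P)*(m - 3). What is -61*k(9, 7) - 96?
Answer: -4488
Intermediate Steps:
k(P, m) = 2*P*(-3 + m) (k(P, m) = (2*P)*(-3 + m) = 2*P*(-3 + m))
-61*k(9, 7) - 96 = -122*9*(-3 + 7) - 96 = -122*9*4 - 96 = -61*72 - 96 = -4392 - 96 = -4488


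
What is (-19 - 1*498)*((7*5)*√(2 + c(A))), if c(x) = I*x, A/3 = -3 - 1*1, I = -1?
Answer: -18095*√14 ≈ -67705.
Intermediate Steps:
A = -12 (A = 3*(-3 - 1*1) = 3*(-3 - 1) = 3*(-4) = -12)
c(x) = -x
(-19 - 1*498)*((7*5)*√(2 + c(A))) = (-19 - 1*498)*((7*5)*√(2 - 1*(-12))) = (-19 - 498)*(35*√(2 + 12)) = -18095*√14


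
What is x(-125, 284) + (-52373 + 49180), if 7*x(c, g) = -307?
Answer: -22658/7 ≈ -3236.9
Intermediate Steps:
x(c, g) = -307/7 (x(c, g) = (⅐)*(-307) = -307/7)
x(-125, 284) + (-52373 + 49180) = -307/7 + (-52373 + 49180) = -307/7 - 3193 = -22658/7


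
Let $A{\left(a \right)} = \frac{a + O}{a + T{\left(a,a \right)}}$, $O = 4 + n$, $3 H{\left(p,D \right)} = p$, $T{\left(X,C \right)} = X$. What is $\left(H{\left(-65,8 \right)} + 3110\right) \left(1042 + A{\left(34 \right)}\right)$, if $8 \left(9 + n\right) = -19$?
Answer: $\frac{309048245}{96} \approx 3.2193 \cdot 10^{6}$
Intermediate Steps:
$n = - \frac{91}{8}$ ($n = -9 + \frac{1}{8} \left(-19\right) = -9 - \frac{19}{8} = - \frac{91}{8} \approx -11.375$)
$H{\left(p,D \right)} = \frac{p}{3}$
$O = - \frac{59}{8}$ ($O = 4 - \frac{91}{8} = - \frac{59}{8} \approx -7.375$)
$A{\left(a \right)} = \frac{- \frac{59}{8} + a}{2 a}$ ($A{\left(a \right)} = \frac{a - \frac{59}{8}}{a + a} = \frac{- \frac{59}{8} + a}{2 a}$)
$\left(H{\left(-65,8 \right)} + 3110\right) \left(1042 + A{\left(34 \right)}\right) = \left(\frac{1}{3} \left(-65\right) + 3110\right) \left(1042 + \frac{-59 + 8 \cdot 34}{16 \cdot 34}\right) = \left(- \frac{65}{3} + 3110\right) \left(1042 + \frac{1}{16} \cdot \frac{1}{34} \left(-59 + 272\right)\right) = \frac{9265 \left(1042 + \frac{1}{16} \cdot \frac{1}{34} \cdot 213\right)}{3} = \frac{9265 \left(1042 + \frac{213}{544}\right)}{3} = \frac{9265}{3} \cdot \frac{567061}{544} = \frac{309048245}{96}$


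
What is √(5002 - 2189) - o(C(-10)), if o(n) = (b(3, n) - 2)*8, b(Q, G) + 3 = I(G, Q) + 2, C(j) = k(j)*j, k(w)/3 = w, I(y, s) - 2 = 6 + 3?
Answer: -64 + √2813 ≈ -10.962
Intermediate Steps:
I(y, s) = 11 (I(y, s) = 2 + (6 + 3) = 2 + 9 = 11)
k(w) = 3*w
C(j) = 3*j² (C(j) = (3*j)*j = 3*j²)
b(Q, G) = 10 (b(Q, G) = -3 + (11 + 2) = -3 + 13 = 10)
o(n) = 64 (o(n) = (10 - 2)*8 = 8*8 = 64)
√(5002 - 2189) - o(C(-10)) = √(5002 - 2189) - 1*64 = √2813 - 64 = -64 + √2813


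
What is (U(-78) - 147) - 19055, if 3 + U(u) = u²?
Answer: -13121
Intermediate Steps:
U(u) = -3 + u²
(U(-78) - 147) - 19055 = ((-3 + (-78)²) - 147) - 19055 = ((-3 + 6084) - 147) - 19055 = (6081 - 147) - 19055 = 5934 - 19055 = -13121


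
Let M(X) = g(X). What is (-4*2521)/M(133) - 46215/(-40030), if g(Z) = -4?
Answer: 20192369/8006 ≈ 2522.2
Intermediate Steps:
M(X) = -4
(-4*2521)/M(133) - 46215/(-40030) = -4*2521/(-4) - 46215/(-40030) = -10084*(-1/4) - 46215*(-1/40030) = 2521 + 9243/8006 = 20192369/8006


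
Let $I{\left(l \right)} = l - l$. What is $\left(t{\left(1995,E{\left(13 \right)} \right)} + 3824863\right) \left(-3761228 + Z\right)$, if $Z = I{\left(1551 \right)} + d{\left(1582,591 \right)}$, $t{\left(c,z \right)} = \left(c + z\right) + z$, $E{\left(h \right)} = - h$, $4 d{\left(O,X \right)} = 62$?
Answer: $-14393528353800$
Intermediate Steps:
$I{\left(l \right)} = 0$
$d{\left(O,X \right)} = \frac{31}{2}$ ($d{\left(O,X \right)} = \frac{1}{4} \cdot 62 = \frac{31}{2}$)
$t{\left(c,z \right)} = c + 2 z$
$Z = \frac{31}{2}$ ($Z = 0 + \frac{31}{2} = \frac{31}{2} \approx 15.5$)
$\left(t{\left(1995,E{\left(13 \right)} \right)} + 3824863\right) \left(-3761228 + Z\right) = \left(\left(1995 + 2 \left(\left(-1\right) 13\right)\right) + 3824863\right) \left(-3761228 + \frac{31}{2}\right) = \left(\left(1995 + 2 \left(-13\right)\right) + 3824863\right) \left(- \frac{7522425}{2}\right) = \left(\left(1995 - 26\right) + 3824863\right) \left(- \frac{7522425}{2}\right) = \left(1969 + 3824863\right) \left(- \frac{7522425}{2}\right) = 3826832 \left(- \frac{7522425}{2}\right) = -14393528353800$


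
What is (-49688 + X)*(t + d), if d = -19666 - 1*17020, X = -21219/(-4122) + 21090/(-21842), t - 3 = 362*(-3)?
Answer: 28157856207940781/15005454 ≈ 1.8765e+9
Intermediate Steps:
t = -1083 (t = 3 + 362*(-3) = 3 - 1086 = -1083)
X = 62755403/15005454 (X = -21219*(-1/4122) + 21090*(-1/21842) = 7073/1374 - 10545/10921 = 62755403/15005454 ≈ 4.1822)
d = -36686 (d = -19666 - 17020 = -36686)
(-49688 + X)*(t + d) = (-49688 + 62755403/15005454)*(-1083 - 36686) = -745528242949/15005454*(-37769) = 28157856207940781/15005454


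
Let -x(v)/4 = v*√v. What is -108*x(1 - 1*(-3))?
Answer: 3456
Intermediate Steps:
x(v) = -4*v^(3/2) (x(v) = -4*v*√v = -4*v^(3/2))
-108*x(1 - 1*(-3)) = -(-432)*(1 - 1*(-3))^(3/2) = -(-432)*(1 + 3)^(3/2) = -(-432)*4^(3/2) = -(-432)*8 = -108*(-32) = 3456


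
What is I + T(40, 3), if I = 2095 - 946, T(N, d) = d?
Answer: 1152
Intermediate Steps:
I = 1149
I + T(40, 3) = 1149 + 3 = 1152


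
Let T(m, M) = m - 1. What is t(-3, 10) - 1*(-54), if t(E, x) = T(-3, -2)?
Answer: 50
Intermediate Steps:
T(m, M) = -1 + m
t(E, x) = -4 (t(E, x) = -1 - 3 = -4)
t(-3, 10) - 1*(-54) = -4 - 1*(-54) = -4 + 54 = 50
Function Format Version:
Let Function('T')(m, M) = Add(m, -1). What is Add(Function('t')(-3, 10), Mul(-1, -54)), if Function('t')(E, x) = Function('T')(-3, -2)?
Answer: 50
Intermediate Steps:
Function('T')(m, M) = Add(-1, m)
Function('t')(E, x) = -4 (Function('t')(E, x) = Add(-1, -3) = -4)
Add(Function('t')(-3, 10), Mul(-1, -54)) = Add(-4, Mul(-1, -54)) = Add(-4, 54) = 50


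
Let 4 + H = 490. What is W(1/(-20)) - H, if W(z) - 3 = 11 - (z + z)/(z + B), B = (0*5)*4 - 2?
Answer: -19354/41 ≈ -472.05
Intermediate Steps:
B = -2 (B = 0*4 - 2 = 0 - 2 = -2)
H = 486 (H = -4 + 490 = 486)
W(z) = 14 - 2*z/(-2 + z) (W(z) = 3 + (11 - (z + z)/(z - 2)) = 3 + (11 - 2*z/(-2 + z)) = 14 - 2*z/(-2 + z))
W(1/(-20)) - H = 4*(-7 + 3/(-20))/(-2 + 1/(-20)) - 1*486 = 4*(-7 + 3*(-1/20))/(-2 - 1/20) - 486 = 4*(-7 - 3/20)/(-41/20) - 486 = 4*(-20/41)*(-143/20) - 486 = 572/41 - 486 = -19354/41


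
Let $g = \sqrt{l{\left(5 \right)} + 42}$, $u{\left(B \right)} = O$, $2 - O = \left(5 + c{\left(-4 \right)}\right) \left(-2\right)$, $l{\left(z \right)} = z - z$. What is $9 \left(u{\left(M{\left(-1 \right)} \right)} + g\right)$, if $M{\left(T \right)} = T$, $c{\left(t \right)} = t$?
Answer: $36 + 9 \sqrt{42} \approx 94.327$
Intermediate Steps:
$l{\left(z \right)} = 0$
$O = 4$ ($O = 2 - \left(5 - 4\right) \left(-2\right) = 2 - 1 \left(-2\right) = 2 - -2 = 2 + 2 = 4$)
$u{\left(B \right)} = 4$
$g = \sqrt{42}$ ($g = \sqrt{0 + 42} = \sqrt{42} \approx 6.4807$)
$9 \left(u{\left(M{\left(-1 \right)} \right)} + g\right) = 9 \left(4 + \sqrt{42}\right) = 36 + 9 \sqrt{42}$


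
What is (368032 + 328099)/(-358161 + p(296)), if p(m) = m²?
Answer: -696131/270545 ≈ -2.5731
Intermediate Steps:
(368032 + 328099)/(-358161 + p(296)) = (368032 + 328099)/(-358161 + 296²) = 696131/(-358161 + 87616) = 696131/(-270545) = 696131*(-1/270545) = -696131/270545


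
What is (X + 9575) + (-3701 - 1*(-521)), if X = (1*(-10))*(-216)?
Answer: 8555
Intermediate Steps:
X = 2160 (X = -10*(-216) = 2160)
(X + 9575) + (-3701 - 1*(-521)) = (2160 + 9575) + (-3701 - 1*(-521)) = 11735 + (-3701 + 521) = 11735 - 3180 = 8555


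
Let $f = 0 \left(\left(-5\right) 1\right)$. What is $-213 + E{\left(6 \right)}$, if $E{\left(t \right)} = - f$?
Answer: $-213$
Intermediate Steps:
$f = 0$ ($f = 0 \left(-5\right) = 0$)
$E{\left(t \right)} = 0$ ($E{\left(t \right)} = \left(-1\right) 0 = 0$)
$-213 + E{\left(6 \right)} = -213 + 0 = -213$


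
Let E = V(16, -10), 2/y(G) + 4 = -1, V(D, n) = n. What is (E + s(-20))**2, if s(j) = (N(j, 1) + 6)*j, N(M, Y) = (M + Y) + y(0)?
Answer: 66564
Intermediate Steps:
y(G) = -2/5 (y(G) = 2/(-4 - 1) = 2/(-5) = 2*(-1/5) = -2/5)
E = -10
N(M, Y) = -2/5 + M + Y (N(M, Y) = (M + Y) - 2/5 = -2/5 + M + Y)
s(j) = j*(33/5 + j) (s(j) = ((-2/5 + j + 1) + 6)*j = ((3/5 + j) + 6)*j = (33/5 + j)*j = j*(33/5 + j))
(E + s(-20))**2 = (-10 + (1/5)*(-20)*(33 + 5*(-20)))**2 = (-10 + (1/5)*(-20)*(33 - 100))**2 = (-10 + (1/5)*(-20)*(-67))**2 = (-10 + 268)**2 = 258**2 = 66564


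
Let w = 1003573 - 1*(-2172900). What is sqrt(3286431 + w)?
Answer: 14*sqrt(32974) ≈ 2542.2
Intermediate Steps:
w = 3176473 (w = 1003573 + 2172900 = 3176473)
sqrt(3286431 + w) = sqrt(3286431 + 3176473) = sqrt(6462904) = 14*sqrt(32974)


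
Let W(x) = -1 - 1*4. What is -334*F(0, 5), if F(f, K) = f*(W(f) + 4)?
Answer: 0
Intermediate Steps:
W(x) = -5 (W(x) = -1 - 4 = -5)
F(f, K) = -f (F(f, K) = f*(-5 + 4) = f*(-1) = -f)
-334*F(0, 5) = -(-334)*0 = -334*0 = 0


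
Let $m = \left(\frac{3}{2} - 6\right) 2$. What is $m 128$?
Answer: $-1152$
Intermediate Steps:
$m = -9$ ($m = \left(3 \cdot \frac{1}{2} - 6\right) 2 = \left(\frac{3}{2} - 6\right) 2 = \left(- \frac{9}{2}\right) 2 = -9$)
$m 128 = \left(-9\right) 128 = -1152$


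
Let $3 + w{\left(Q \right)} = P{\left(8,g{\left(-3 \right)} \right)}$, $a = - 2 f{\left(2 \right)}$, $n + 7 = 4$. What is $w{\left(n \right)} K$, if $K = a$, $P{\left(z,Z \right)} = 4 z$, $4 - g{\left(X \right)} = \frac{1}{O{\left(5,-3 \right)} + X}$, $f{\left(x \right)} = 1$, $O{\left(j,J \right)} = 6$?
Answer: $-58$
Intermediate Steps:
$n = -3$ ($n = -7 + 4 = -3$)
$g{\left(X \right)} = 4 - \frac{1}{6 + X}$
$a = -2$ ($a = \left(-2\right) 1 = -2$)
$K = -2$
$w{\left(Q \right)} = 29$ ($w{\left(Q \right)} = -3 + 4 \cdot 8 = -3 + 32 = 29$)
$w{\left(n \right)} K = 29 \left(-2\right) = -58$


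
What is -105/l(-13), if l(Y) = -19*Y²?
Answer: 105/3211 ≈ 0.032700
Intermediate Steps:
-105/l(-13) = -105/((-19*(-13)²)) = -105/((-19*169)) = -105/(-3211) = -105*(-1/3211) = 105/3211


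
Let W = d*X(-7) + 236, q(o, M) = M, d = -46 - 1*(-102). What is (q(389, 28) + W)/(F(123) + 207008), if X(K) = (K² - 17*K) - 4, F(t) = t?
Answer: 9448/207131 ≈ 0.045614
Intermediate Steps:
d = 56 (d = -46 + 102 = 56)
X(K) = -4 + K² - 17*K
W = 9420 (W = 56*(-4 + (-7)² - 17*(-7)) + 236 = 56*(-4 + 49 + 119) + 236 = 56*164 + 236 = 9184 + 236 = 9420)
(q(389, 28) + W)/(F(123) + 207008) = (28 + 9420)/(123 + 207008) = 9448/207131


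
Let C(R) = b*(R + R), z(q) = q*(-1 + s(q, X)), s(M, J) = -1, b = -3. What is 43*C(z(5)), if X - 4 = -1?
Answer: 2580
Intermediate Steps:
X = 3 (X = 4 - 1 = 3)
z(q) = -2*q (z(q) = q*(-1 - 1) = q*(-2) = -2*q)
C(R) = -6*R (C(R) = -3*(R + R) = -6*R)
43*C(z(5)) = 43*(-(-12)*5) = 43*(-6*(-10)) = 43*60 = 2580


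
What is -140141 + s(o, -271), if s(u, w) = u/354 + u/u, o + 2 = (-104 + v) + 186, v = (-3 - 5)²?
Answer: -8268236/59 ≈ -1.4014e+5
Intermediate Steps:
v = 64 (v = (-8)² = 64)
o = 144 (o = -2 + ((-104 + 64) + 186) = -2 + (-40 + 186) = -2 + 146 = 144)
s(u, w) = 1 + u/354 (s(u, w) = u*(1/354) + 1 = u/354 + 1 = 1 + u/354)
-140141 + s(o, -271) = -140141 + (1 + (1/354)*144) = -140141 + (1 + 24/59) = -140141 + 83/59 = -8268236/59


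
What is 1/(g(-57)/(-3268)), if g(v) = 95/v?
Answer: 9804/5 ≈ 1960.8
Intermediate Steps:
1/(g(-57)/(-3268)) = 1/((95/(-57))/(-3268)) = 1/((95*(-1/57))*(-1/3268)) = 1/(-5/3*(-1/3268)) = 1/(5/9804) = 9804/5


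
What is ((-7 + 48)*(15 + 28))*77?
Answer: 135751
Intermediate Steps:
((-7 + 48)*(15 + 28))*77 = (41*43)*77 = 1763*77 = 135751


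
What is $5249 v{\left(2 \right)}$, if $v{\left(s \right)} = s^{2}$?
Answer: $20996$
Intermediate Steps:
$5249 v{\left(2 \right)} = 5249 \cdot 2^{2} = 5249 \cdot 4 = 20996$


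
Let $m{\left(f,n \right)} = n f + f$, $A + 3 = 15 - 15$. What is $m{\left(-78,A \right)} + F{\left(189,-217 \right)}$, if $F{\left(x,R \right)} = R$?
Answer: $-61$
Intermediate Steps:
$A = -3$ ($A = -3 + \left(15 - 15\right) = -3 + 0 = -3$)
$m{\left(f,n \right)} = f + f n$ ($m{\left(f,n \right)} = f n + f = f + f n$)
$m{\left(-78,A \right)} + F{\left(189,-217 \right)} = - 78 \left(1 - 3\right) - 217 = \left(-78\right) \left(-2\right) - 217 = 156 - 217 = -61$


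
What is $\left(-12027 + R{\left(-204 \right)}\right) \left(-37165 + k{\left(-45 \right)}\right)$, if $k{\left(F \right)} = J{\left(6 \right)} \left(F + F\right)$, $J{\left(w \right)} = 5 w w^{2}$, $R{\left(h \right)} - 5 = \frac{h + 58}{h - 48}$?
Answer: $\frac{29074647305}{18} \approx 1.6153 \cdot 10^{9}$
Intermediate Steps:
$R{\left(h \right)} = 5 + \frac{58 + h}{-48 + h}$ ($R{\left(h \right)} = 5 + \frac{h + 58}{h - 48} = 5 + \frac{58 + h}{-48 + h}$)
$J{\left(w \right)} = 5 w^{3}$
$k{\left(F \right)} = 2160 F$ ($k{\left(F \right)} = 5 \cdot 6^{3} \left(F + F\right) = 5 \cdot 216 \cdot 2 F = 1080 \cdot 2 F = 2160 F$)
$\left(-12027 + R{\left(-204 \right)}\right) \left(-37165 + k{\left(-45 \right)}\right) = \left(-12027 + \frac{2 \left(-91 + 3 \left(-204\right)\right)}{-48 - 204}\right) \left(-37165 + 2160 \left(-45\right)\right) = \left(-12027 + \frac{2 \left(-91 - 612\right)}{-252}\right) \left(-37165 - 97200\right) = \left(-12027 + 2 \left(- \frac{1}{252}\right) \left(-703\right)\right) \left(-134365\right) = \left(-12027 + \frac{703}{126}\right) \left(-134365\right) = \left(- \frac{1514699}{126}\right) \left(-134365\right) = \frac{29074647305}{18}$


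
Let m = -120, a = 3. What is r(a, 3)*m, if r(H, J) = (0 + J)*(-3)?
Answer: 1080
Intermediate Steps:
r(H, J) = -3*J (r(H, J) = J*(-3) = -3*J)
r(a, 3)*m = -3*3*(-120) = -9*(-120) = 1080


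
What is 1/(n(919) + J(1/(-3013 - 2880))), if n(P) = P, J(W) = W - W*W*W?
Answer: 204648856957/188072264816035 ≈ 0.0010881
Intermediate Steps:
J(W) = W - W**3 (J(W) = W - W**2*W = W - W**3)
1/(n(919) + J(1/(-3013 - 2880))) = 1/(919 + (1/(-3013 - 2880) - (1/(-3013 - 2880))**3)) = 1/(919 + (1/(-5893) - (1/(-5893))**3)) = 1/(919 + (-1/5893 - (-1/5893)**3)) = 1/(919 + (-1/5893 - 1*(-1/204648856957))) = 1/(919 + (-1/5893 + 1/204648856957)) = 1/(919 - 34727448/204648856957) = 1/(188072264816035/204648856957) = 204648856957/188072264816035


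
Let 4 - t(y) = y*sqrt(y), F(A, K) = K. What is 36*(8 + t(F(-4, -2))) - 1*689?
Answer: -257 + 72*I*sqrt(2) ≈ -257.0 + 101.82*I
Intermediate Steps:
t(y) = 4 - y**(3/2) (t(y) = 4 - y*sqrt(y) = 4 - y**(3/2))
36*(8 + t(F(-4, -2))) - 1*689 = 36*(8 + (4 - (-2)**(3/2))) - 1*689 = 36*(8 + (4 - (-2)*I*sqrt(2))) - 689 = 36*(8 + (4 + 2*I*sqrt(2))) - 689 = 36*(12 + 2*I*sqrt(2)) - 689 = (432 + 72*I*sqrt(2)) - 689 = -257 + 72*I*sqrt(2)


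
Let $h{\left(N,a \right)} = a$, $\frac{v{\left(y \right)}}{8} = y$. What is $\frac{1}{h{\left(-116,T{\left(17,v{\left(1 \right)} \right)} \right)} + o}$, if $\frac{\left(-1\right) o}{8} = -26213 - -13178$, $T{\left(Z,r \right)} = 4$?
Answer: $\frac{1}{104284} \approx 9.5892 \cdot 10^{-6}$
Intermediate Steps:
$v{\left(y \right)} = 8 y$
$o = 104280$ ($o = - 8 \left(-26213 - -13178\right) = - 8 \left(-26213 + 13178\right) = \left(-8\right) \left(-13035\right) = 104280$)
$\frac{1}{h{\left(-116,T{\left(17,v{\left(1 \right)} \right)} \right)} + o} = \frac{1}{4 + 104280} = \frac{1}{104284}$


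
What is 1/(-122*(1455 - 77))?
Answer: -1/168116 ≈ -5.9483e-6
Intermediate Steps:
1/(-122*(1455 - 77)) = 1/(-122*1378) = 1/(-168116) = -1/168116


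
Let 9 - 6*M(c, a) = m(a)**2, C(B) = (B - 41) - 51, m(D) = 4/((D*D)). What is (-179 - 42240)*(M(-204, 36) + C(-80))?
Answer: 4555395456131/629856 ≈ 7.2324e+6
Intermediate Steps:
m(D) = 4/D**2 (m(D) = 4/(D**2) = 4/D**2)
C(B) = -92 + B (C(B) = (-41 + B) - 51 = -92 + B)
M(c, a) = 3/2 - 8/(3*a**4) (M(c, a) = 3/2 - 16/a**4/6 = 3/2 - 8/(3*a**4))
(-179 - 42240)*(M(-204, 36) + C(-80)) = (-179 - 42240)*((3/2 - 8/3/36**4) + (-92 - 80)) = -42419*((3/2 - 8/3*1/1679616) - 172) = -42419*((3/2 - 1/629856) - 172) = -42419*(944783/629856 - 172) = -42419*(-107390449/629856) = 4555395456131/629856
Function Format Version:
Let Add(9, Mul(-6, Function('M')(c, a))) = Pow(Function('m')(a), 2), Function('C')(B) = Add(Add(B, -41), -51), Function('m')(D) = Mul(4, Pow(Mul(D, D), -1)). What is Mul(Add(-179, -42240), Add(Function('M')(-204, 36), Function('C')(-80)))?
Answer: Rational(4555395456131, 629856) ≈ 7.2324e+6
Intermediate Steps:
Function('m')(D) = Mul(4, Pow(D, -2)) (Function('m')(D) = Mul(4, Pow(Pow(D, 2), -1)) = Mul(4, Pow(D, -2)))
Function('C')(B) = Add(-92, B) (Function('C')(B) = Add(Add(-41, B), -51) = Add(-92, B))
Function('M')(c, a) = Add(Rational(3, 2), Mul(Rational(-8, 3), Pow(a, -4))) (Function('M')(c, a) = Add(Rational(3, 2), Mul(Rational(-1, 6), Pow(Mul(4, Pow(a, -2)), 2))) = Add(Rational(3, 2), Mul(Rational(-1, 6), Mul(16, Pow(a, -4)))) = Add(Rational(3, 2), Mul(Rational(-8, 3), Pow(a, -4))))
Mul(Add(-179, -42240), Add(Function('M')(-204, 36), Function('C')(-80))) = Mul(Add(-179, -42240), Add(Add(Rational(3, 2), Mul(Rational(-8, 3), Pow(36, -4))), Add(-92, -80))) = Mul(-42419, Add(Add(Rational(3, 2), Mul(Rational(-8, 3), Rational(1, 1679616))), -172)) = Mul(-42419, Add(Add(Rational(3, 2), Rational(-1, 629856)), -172)) = Mul(-42419, Add(Rational(944783, 629856), -172)) = Mul(-42419, Rational(-107390449, 629856)) = Rational(4555395456131, 629856)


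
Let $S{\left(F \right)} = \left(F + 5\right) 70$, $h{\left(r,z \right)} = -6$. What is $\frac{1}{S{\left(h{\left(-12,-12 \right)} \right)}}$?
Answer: $- \frac{1}{70} \approx -0.014286$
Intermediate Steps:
$S{\left(F \right)} = 350 + 70 F$ ($S{\left(F \right)} = \left(5 + F\right) 70 = 350 + 70 F$)
$\frac{1}{S{\left(h{\left(-12,-12 \right)} \right)}} = \frac{1}{350 + 70 \left(-6\right)} = \frac{1}{350 - 420} = \frac{1}{-70} = - \frac{1}{70}$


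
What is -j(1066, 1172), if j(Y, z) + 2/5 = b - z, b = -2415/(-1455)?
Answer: 567809/485 ≈ 1170.7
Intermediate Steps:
b = 161/97 (b = -2415*(-1/1455) = 161/97 ≈ 1.6598)
j(Y, z) = 611/485 - z (j(Y, z) = -2/5 + (161/97 - z) = 611/485 - z)
-j(1066, 1172) = -(611/485 - 1*1172) = -(611/485 - 1172) = -1*(-567809/485) = 567809/485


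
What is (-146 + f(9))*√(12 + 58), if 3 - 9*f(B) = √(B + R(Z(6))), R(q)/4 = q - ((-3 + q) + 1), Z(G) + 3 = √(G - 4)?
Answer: √70*(-1311 - √17)/9 ≈ -1222.6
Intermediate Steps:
Z(G) = -3 + √(-4 + G) (Z(G) = -3 + √(G - 4) = -3 + √(-4 + G))
R(q) = 8 (R(q) = 4*(q - ((-3 + q) + 1)) = 4*(q - (-2 + q)) = 4*(q + (2 - q)) = 4*2 = 8)
f(B) = ⅓ - √(8 + B)/9 (f(B) = ⅓ - √(B + 8)/9 = ⅓ - √(8 + B)/9)
(-146 + f(9))*√(12 + 58) = (-146 + (⅓ - √(8 + 9)/9))*√(12 + 58) = (-146 + (⅓ - √17/9))*√70 = (-437/3 - √17/9)*√70 = √70*(-437/3 - √17/9)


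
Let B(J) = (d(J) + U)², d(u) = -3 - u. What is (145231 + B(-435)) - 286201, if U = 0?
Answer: 45654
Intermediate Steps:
B(J) = (-3 - J)² (B(J) = ((-3 - J) + 0)² = (-3 - J)²)
(145231 + B(-435)) - 286201 = (145231 + (3 - 435)²) - 286201 = (145231 + (-432)²) - 286201 = (145231 + 186624) - 286201 = 331855 - 286201 = 45654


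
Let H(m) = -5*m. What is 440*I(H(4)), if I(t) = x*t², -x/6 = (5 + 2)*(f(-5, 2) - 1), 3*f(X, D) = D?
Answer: 2464000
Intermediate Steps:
f(X, D) = D/3
x = 14 (x = -6*(5 + 2)*((⅓)*2 - 1) = -42*(⅔ - 1) = -42*(-1)/3 = -6*(-7/3) = 14)
I(t) = 14*t²
440*I(H(4)) = 440*(14*(-5*4)²) = 440*(14*(-20)²) = 440*(14*400) = 440*5600 = 2464000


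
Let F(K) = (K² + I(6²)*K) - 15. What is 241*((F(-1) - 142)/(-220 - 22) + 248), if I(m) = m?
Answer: 7255064/121 ≈ 59959.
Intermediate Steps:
F(K) = -15 + K² + 36*K (F(K) = (K² + 6²*K) - 15 = (K² + 36*K) - 15 = -15 + K² + 36*K)
241*((F(-1) - 142)/(-220 - 22) + 248) = 241*(((-15 + (-1)² + 36*(-1)) - 142)/(-220 - 22) + 248) = 241*(((-15 + 1 - 36) - 142)/(-242) + 248) = 241*((-50 - 142)*(-1/242) + 248) = 241*(-192*(-1/242) + 248) = 241*(96/121 + 248) = 241*(30104/121) = 7255064/121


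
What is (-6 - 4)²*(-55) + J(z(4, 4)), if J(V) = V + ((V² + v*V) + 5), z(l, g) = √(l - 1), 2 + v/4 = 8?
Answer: -5492 + 25*√3 ≈ -5448.7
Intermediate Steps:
v = 24 (v = -8 + 4*8 = -8 + 32 = 24)
z(l, g) = √(-1 + l)
J(V) = 5 + V² + 25*V (J(V) = V + ((V² + 24*V) + 5) = V + (5 + V² + 24*V) = 5 + V² + 25*V)
(-6 - 4)²*(-55) + J(z(4, 4)) = (-6 - 4)²*(-55) + (5 + (√(-1 + 4))² + 25*√(-1 + 4)) = (-10)²*(-55) + (5 + (√3)² + 25*√3) = 100*(-55) + (5 + 3 + 25*√3) = -5500 + (8 + 25*√3) = -5492 + 25*√3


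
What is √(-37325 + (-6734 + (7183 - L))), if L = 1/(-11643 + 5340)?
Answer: I*√1465002678381/6303 ≈ 192.03*I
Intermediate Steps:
L = -1/6303 (L = 1/(-6303) = -1/6303 ≈ -0.00015865)
√(-37325 + (-6734 + (7183 - L))) = √(-37325 + (-6734 + (7183 - 1*(-1/6303)))) = √(-37325 + (-6734 + (7183 + 1/6303))) = √(-37325 + (-6734 + 45274450/6303)) = √(-37325 + 2830048/6303) = √(-232429427/6303) = I*√1465002678381/6303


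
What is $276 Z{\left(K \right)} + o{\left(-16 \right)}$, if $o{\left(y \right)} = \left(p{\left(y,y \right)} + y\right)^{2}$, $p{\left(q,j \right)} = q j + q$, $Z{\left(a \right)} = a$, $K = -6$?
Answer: $48520$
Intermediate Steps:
$p{\left(q,j \right)} = q + j q$ ($p{\left(q,j \right)} = j q + q = q + j q$)
$o{\left(y \right)} = \left(y + y \left(1 + y\right)\right)^{2}$ ($o{\left(y \right)} = \left(y \left(1 + y\right) + y\right)^{2} = \left(y + y \left(1 + y\right)\right)^{2}$)
$276 Z{\left(K \right)} + o{\left(-16 \right)} = 276 \left(-6\right) + \left(-16\right)^{2} \left(2 - 16\right)^{2} = -1656 + 256 \left(-14\right)^{2} = -1656 + 256 \cdot 196 = -1656 + 50176 = 48520$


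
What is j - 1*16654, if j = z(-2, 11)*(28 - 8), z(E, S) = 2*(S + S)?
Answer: -15774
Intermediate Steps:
z(E, S) = 4*S (z(E, S) = 2*(2*S) = 4*S)
j = 880 (j = (4*11)*(28 - 8) = 44*20 = 880)
j - 1*16654 = 880 - 1*16654 = 880 - 16654 = -15774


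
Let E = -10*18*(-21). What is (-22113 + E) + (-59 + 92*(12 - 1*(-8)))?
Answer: -16552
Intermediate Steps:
E = 3780 (E = -180*(-21) = 3780)
(-22113 + E) + (-59 + 92*(12 - 1*(-8))) = (-22113 + 3780) + (-59 + 92*(12 - 1*(-8))) = -18333 + (-59 + 92*(12 + 8)) = -18333 + (-59 + 92*20) = -18333 + (-59 + 1840) = -18333 + 1781 = -16552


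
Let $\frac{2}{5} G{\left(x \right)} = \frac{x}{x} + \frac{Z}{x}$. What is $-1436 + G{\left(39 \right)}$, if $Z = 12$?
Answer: $- \frac{37251}{26} \approx -1432.7$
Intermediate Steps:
$G{\left(x \right)} = \frac{5}{2} + \frac{30}{x}$ ($G{\left(x \right)} = \frac{5 \left(\frac{x}{x} + \frac{12}{x}\right)}{2} = \frac{5 \left(1 + \frac{12}{x}\right)}{2} = \frac{5}{2} + \frac{30}{x}$)
$-1436 + G{\left(39 \right)} = -1436 + \left(\frac{5}{2} + \frac{30}{39}\right) = -1436 + \left(\frac{5}{2} + 30 \cdot \frac{1}{39}\right) = -1436 + \left(\frac{5}{2} + \frac{10}{13}\right) = -1436 + \frac{85}{26} = - \frac{37251}{26}$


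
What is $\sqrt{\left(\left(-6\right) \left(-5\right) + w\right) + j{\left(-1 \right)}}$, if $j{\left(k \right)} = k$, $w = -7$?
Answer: $\sqrt{22} \approx 4.6904$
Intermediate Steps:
$\sqrt{\left(\left(-6\right) \left(-5\right) + w\right) + j{\left(-1 \right)}} = \sqrt{\left(\left(-6\right) \left(-5\right) - 7\right) - 1} = \sqrt{\left(30 - 7\right) - 1} = \sqrt{23 - 1} = \sqrt{22}$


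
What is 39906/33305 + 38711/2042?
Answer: 1370757907/68008810 ≈ 20.156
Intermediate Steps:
39906/33305 + 38711/2042 = 1370757907/68008810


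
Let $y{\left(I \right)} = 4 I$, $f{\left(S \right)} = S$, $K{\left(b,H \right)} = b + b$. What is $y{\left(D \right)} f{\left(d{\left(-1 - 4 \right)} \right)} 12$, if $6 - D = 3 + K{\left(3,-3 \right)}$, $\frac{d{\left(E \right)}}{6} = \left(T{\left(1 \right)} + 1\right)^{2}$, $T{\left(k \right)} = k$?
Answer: $-3456$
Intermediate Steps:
$K{\left(b,H \right)} = 2 b$
$d{\left(E \right)} = 24$ ($d{\left(E \right)} = 6 \left(1 + 1\right)^{2} = 6 \cdot 2^{2} = 6 \cdot 4 = 24$)
$D = -3$ ($D = 6 - \left(3 + 2 \cdot 3\right) = 6 - \left(3 + 6\right) = 6 - 9 = -3$)
$y{\left(D \right)} f{\left(d{\left(-1 - 4 \right)} \right)} 12 = 4 \left(-3\right) 24 \cdot 12 = \left(-12\right) 24 \cdot 12 = \left(-288\right) 12 = -3456$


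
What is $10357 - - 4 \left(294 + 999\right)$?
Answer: $15529$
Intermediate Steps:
$10357 - - 4 \left(294 + 999\right) = 10357 - \left(-4\right) 1293 = 10357 - -5172 = 10357 + 5172 = 15529$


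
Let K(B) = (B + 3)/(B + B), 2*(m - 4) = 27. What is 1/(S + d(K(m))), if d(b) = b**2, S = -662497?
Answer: -4900/3246233619 ≈ -1.5094e-6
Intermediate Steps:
m = 35/2 (m = 4 + (1/2)*27 = 4 + 27/2 = 35/2 ≈ 17.500)
K(B) = (3 + B)/(2*B) (K(B) = (3 + B)/((2*B)) = (3 + B)*(1/(2*B)) = (3 + B)/(2*B))
1/(S + d(K(m))) = 1/(-662497 + ((3 + 35/2)/(2*(35/2)))**2) = 1/(-662497 + ((1/2)*(2/35)*(41/2))**2) = 1/(-662497 + (41/70)**2) = 1/(-662497 + 1681/4900) = 1/(-3246233619/4900) = -4900/3246233619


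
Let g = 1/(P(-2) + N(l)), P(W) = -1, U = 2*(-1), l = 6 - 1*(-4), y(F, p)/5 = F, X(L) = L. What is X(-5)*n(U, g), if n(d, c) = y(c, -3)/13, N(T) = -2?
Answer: 25/39 ≈ 0.64103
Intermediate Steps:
y(F, p) = 5*F
l = 10 (l = 6 + 4 = 10)
U = -2
g = -⅓ (g = 1/(-1 - 2) = 1/(-3) = -⅓ ≈ -0.33333)
n(d, c) = 5*c/13 (n(d, c) = (5*c)/13 = (5*c)*(1/13) = 5*c/13)
X(-5)*n(U, g) = -25*(-1)/(13*3) = -5*(-5/39) = 25/39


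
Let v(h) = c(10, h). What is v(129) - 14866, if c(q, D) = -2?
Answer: -14868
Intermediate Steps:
v(h) = -2
v(129) - 14866 = -2 - 14866 = -14868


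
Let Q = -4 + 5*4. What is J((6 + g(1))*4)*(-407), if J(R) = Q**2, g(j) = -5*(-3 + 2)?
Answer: -104192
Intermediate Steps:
g(j) = 5 (g(j) = -5*(-1) = 5)
Q = 16 (Q = -4 + 20 = 16)
J(R) = 256 (J(R) = 16**2 = 256)
J((6 + g(1))*4)*(-407) = 256*(-407) = -104192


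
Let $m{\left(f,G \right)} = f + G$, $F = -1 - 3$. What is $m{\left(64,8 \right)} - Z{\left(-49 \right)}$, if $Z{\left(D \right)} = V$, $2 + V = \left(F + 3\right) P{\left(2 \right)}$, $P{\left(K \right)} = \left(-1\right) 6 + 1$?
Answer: $69$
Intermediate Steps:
$F = -4$ ($F = -1 - 3 = -4$)
$P{\left(K \right)} = -5$ ($P{\left(K \right)} = -6 + 1 = -5$)
$V = 3$ ($V = -2 + \left(-4 + 3\right) \left(-5\right) = -2 - -5 = -2 + 5 = 3$)
$Z{\left(D \right)} = 3$
$m{\left(f,G \right)} = G + f$
$m{\left(64,8 \right)} - Z{\left(-49 \right)} = \left(8 + 64\right) - 3 = 72 - 3 = 69$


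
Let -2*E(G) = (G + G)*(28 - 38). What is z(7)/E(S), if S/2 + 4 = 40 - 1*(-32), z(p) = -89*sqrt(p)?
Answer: -89*sqrt(7)/1360 ≈ -0.17314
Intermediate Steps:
S = 136 (S = -8 + 2*(40 - 1*(-32)) = -8 + 2*(40 + 32) = -8 + 2*72 = -8 + 144 = 136)
E(G) = 10*G (E(G) = -(G + G)*(28 - 38)/2 = -2*G*(-10)/2 = -(-10)*G = 10*G)
z(7)/E(S) = (-89*sqrt(7))/((10*136)) = -89*sqrt(7)/1360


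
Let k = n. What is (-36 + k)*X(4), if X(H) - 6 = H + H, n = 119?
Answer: 1162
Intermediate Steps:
k = 119
X(H) = 6 + 2*H (X(H) = 6 + (H + H) = 6 + 2*H)
(-36 + k)*X(4) = (-36 + 119)*(6 + 2*4) = 83*(6 + 8) = 83*14 = 1162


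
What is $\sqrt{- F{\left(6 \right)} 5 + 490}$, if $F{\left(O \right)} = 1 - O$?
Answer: $\sqrt{515} \approx 22.694$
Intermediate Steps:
$\sqrt{- F{\left(6 \right)} 5 + 490} = \sqrt{- (1 - 6) 5 + 490} = \sqrt{\left(-1\right) \left(-5\right) 5 + 490} = \sqrt{5 \cdot 5 + 490} = \sqrt{25 + 490} = \sqrt{515}$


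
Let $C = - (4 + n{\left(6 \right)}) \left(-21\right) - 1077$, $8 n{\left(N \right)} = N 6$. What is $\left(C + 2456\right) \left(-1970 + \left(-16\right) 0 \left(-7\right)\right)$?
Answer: $-3068275$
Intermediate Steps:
$n{\left(N \right)} = \frac{3 N}{4}$ ($n{\left(N \right)} = \frac{N 6}{8} = \frac{6 N}{8} = \frac{3 N}{4}$)
$C = - \frac{1797}{2}$ ($C = - (4 + \frac{3}{4} \cdot 6) \left(-21\right) - 1077 = - (4 + \frac{9}{2}) \left(-21\right) - 1077 = \left(-1\right) \frac{17}{2} \left(-21\right) - 1077 = \left(- \frac{17}{2}\right) \left(-21\right) - 1077 = \frac{357}{2} - 1077 = - \frac{1797}{2} \approx -898.5$)
$\left(C + 2456\right) \left(-1970 + \left(-16\right) 0 \left(-7\right)\right) = \left(- \frac{1797}{2} + 2456\right) \left(-1970 + \left(-16\right) 0 \left(-7\right)\right) = \frac{3115 \left(-1970 + 0 \left(-7\right)\right)}{2} = \frac{3115 \left(-1970 + 0\right)}{2} = \frac{3115}{2} \left(-1970\right) = -3068275$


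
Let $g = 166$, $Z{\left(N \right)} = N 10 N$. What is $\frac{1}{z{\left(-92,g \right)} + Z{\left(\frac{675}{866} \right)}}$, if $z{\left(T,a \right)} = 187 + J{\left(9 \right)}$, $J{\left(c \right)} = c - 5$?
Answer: $\frac{374978}{73898923} \approx 0.0050742$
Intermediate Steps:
$J{\left(c \right)} = -5 + c$ ($J{\left(c \right)} = c - 5 = -5 + c$)
$Z{\left(N \right)} = 10 N^{2}$ ($Z{\left(N \right)} = 10 N N = 10 N^{2}$)
$z{\left(T,a \right)} = 191$ ($z{\left(T,a \right)} = 187 + \left(-5 + 9\right) = 187 + 4 = 191$)
$\frac{1}{z{\left(-92,g \right)} + Z{\left(\frac{675}{866} \right)}} = \frac{1}{191 + 10 \left(\frac{675}{866}\right)^{2}} = \frac{1}{191 + 10 \cdot \frac{455625}{749956}} = \frac{1}{191 + \frac{2278125}{374978}} = \frac{1}{\frac{73898923}{374978}} = \frac{374978}{73898923}$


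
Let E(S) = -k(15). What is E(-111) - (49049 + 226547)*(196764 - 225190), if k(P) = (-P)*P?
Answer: 7834092121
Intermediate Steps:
k(P) = -P²
E(S) = 225 (E(S) = -(-1)*15² = -(-1)*225 = -1*(-225) = 225)
E(-111) - (49049 + 226547)*(196764 - 225190) = 225 - (49049 + 226547)*(196764 - 225190) = 225 - 275596*(-28426) = 225 - 1*(-7834091896) = 225 + 7834091896 = 7834092121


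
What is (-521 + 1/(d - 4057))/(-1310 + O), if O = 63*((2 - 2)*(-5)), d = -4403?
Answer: 4407661/11082600 ≈ 0.39771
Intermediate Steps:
O = 0 (O = 63*(0*(-5)) = 63*0 = 0)
(-521 + 1/(d - 4057))/(-1310 + O) = (-521 + 1/(-4403 - 4057))/(-1310 + 0) = (-521 + 1/(-8460))/(-1310) = (-521 - 1/8460)*(-1/1310) = -4407661/8460*(-1/1310) = 4407661/11082600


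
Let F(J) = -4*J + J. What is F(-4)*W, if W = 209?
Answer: 2508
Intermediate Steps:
F(J) = -3*J
F(-4)*W = -3*(-4)*209 = 12*209 = 2508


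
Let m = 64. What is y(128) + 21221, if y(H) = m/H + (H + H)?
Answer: 42955/2 ≈ 21478.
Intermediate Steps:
y(H) = 2*H + 64/H (y(H) = 64/H + (H + H) = 64/H + 2*H = 2*H + 64/H)
y(128) + 21221 = (2*128 + 64/128) + 21221 = (256 + 64*(1/128)) + 21221 = (256 + ½) + 21221 = 513/2 + 21221 = 42955/2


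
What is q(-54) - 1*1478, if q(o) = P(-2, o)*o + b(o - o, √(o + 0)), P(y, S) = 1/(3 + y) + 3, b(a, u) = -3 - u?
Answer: -1697 - 3*I*√6 ≈ -1697.0 - 7.3485*I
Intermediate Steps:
P(y, S) = 3 + 1/(3 + y)
q(o) = -3 - √o + 4*o (q(o) = ((10 + 3*(-2))/(3 - 2))*o + (-3 - √(o + 0)) = ((10 - 6)/1)*o + (-3 - √o) = (1*4)*o + (-3 - √o) = 4*o + (-3 - √o) = -3 - √o + 4*o)
q(-54) - 1*1478 = (-3 - √(-54) + 4*(-54)) - 1*1478 = (-3 - 3*I*√6 - 216) - 1478 = (-219 - 3*I*√6) - 1478 = -1697 - 3*I*√6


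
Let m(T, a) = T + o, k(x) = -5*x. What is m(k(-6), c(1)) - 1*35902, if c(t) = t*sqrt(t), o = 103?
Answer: -35769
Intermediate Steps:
c(t) = t**(3/2)
m(T, a) = 103 + T (m(T, a) = T + 103 = 103 + T)
m(k(-6), c(1)) - 1*35902 = (103 - 5*(-6)) - 1*35902 = (103 + 30) - 35902 = 133 - 35902 = -35769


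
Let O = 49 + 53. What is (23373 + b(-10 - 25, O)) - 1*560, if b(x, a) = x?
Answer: 22778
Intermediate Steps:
O = 102
(23373 + b(-10 - 25, O)) - 1*560 = (23373 + (-10 - 25)) - 1*560 = (23373 - 35) - 560 = 23338 - 560 = 22778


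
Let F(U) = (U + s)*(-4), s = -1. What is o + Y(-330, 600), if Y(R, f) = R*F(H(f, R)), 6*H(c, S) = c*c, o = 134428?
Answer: 79333108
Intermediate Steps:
H(c, S) = c²/6 (H(c, S) = (c*c)/6 = c²/6)
F(U) = 4 - 4*U (F(U) = (U - 1)*(-4) = (-1 + U)*(-4) = 4 - 4*U)
Y(R, f) = R*(4 - 2*f²/3)
o + Y(-330, 600) = 134428 + (⅔)*(-330)*(6 - 1*600²) = 134428 + (⅔)*(-330)*(6 - 1*360000) = 134428 + (⅔)*(-330)*(6 - 360000) = 134428 + (⅔)*(-330)*(-359994) = 134428 + 79198680 = 79333108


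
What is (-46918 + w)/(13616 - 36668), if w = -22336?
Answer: 34627/11526 ≈ 3.0042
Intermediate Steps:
(-46918 + w)/(13616 - 36668) = (-46918 - 22336)/(13616 - 36668) = -69254/(-23052) = -69254*(-1/23052) = 34627/11526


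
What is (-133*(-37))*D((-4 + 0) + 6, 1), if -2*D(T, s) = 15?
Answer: -73815/2 ≈ -36908.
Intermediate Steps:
D(T, s) = -15/2 (D(T, s) = -1/2*15 = -15/2)
(-133*(-37))*D((-4 + 0) + 6, 1) = -133*(-37)*(-15/2) = 4921*(-15/2) = -73815/2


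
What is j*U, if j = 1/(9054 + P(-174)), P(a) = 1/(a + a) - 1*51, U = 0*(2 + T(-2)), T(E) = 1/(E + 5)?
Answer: 0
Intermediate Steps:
T(E) = 1/(5 + E)
U = 0 (U = 0*(2 + 1/(5 - 2)) = 0*(2 + 1/3) = 0*(2 + ⅓) = 0*(7/3) = 0)
P(a) = -51 + 1/(2*a) (P(a) = 1/(2*a) - 51 = -51 + 1/(2*a))
j = 348/3133043 (j = 1/(9054 + (-51 + (½)/(-174))) = 1/(9054 + (-51 + (½)*(-1/174))) = 1/(9054 + (-51 - 1/348)) = 1/(9054 - 17749/348) = 1/(3133043/348) = 348/3133043 ≈ 0.00011107)
j*U = (348/3133043)*0 = 0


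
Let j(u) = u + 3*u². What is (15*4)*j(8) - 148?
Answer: 11852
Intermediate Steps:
(15*4)*j(8) - 148 = (15*4)*(8*(1 + 3*8)) - 148 = 60*(8*(1 + 24)) - 148 = 60*(8*25) - 148 = 60*200 - 148 = 12000 - 148 = 11852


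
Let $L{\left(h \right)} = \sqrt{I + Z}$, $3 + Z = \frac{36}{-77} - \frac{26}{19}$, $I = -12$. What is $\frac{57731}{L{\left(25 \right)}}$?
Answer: $- \frac{57731 i \sqrt{36035153}}{24631} \approx - 14070.0 i$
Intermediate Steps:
$Z = - \frac{7075}{1463}$ ($Z = -3 + \left(\frac{36}{-77} - \frac{26}{19}\right) = -3 + \left(36 \left(- \frac{1}{77}\right) - \frac{26}{19}\right) = -3 - \frac{2686}{1463} = - \frac{7075}{1463} \approx -4.836$)
$L{\left(h \right)} = \frac{i \sqrt{36035153}}{1463}$ ($L{\left(h \right)} = \sqrt{-12 - \frac{7075}{1463}} = \sqrt{- \frac{24631}{1463}} = \frac{i \sqrt{36035153}}{1463}$)
$\frac{57731}{L{\left(25 \right)}} = \frac{57731}{\frac{1}{1463} i \sqrt{36035153}} = 57731 \left(- \frac{i \sqrt{36035153}}{24631}\right) = - \frac{57731 i \sqrt{36035153}}{24631}$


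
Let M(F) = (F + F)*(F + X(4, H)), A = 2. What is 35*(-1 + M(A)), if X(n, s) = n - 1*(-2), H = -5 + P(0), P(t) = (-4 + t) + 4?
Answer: 1085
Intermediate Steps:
P(t) = t
H = -5 (H = -5 + 0 = -5)
X(n, s) = 2 + n (X(n, s) = n + 2 = 2 + n)
M(F) = 2*F*(6 + F) (M(F) = (F + F)*(F + (2 + 4)) = (2*F)*(F + 6) = (2*F)*(6 + F) = 2*F*(6 + F))
35*(-1 + M(A)) = 35*(-1 + 2*2*(6 + 2)) = 35*(-1 + 2*2*8) = 35*(-1 + 32) = 35*31 = 1085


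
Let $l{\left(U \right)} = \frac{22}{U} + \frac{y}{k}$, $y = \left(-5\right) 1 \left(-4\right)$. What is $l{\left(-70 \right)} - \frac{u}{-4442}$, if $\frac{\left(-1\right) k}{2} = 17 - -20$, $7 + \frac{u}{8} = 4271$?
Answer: $\frac{20406223}{2876195} \approx 7.0949$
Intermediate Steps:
$y = 20$ ($y = \left(-5\right) \left(-4\right) = 20$)
$u = 34112$ ($u = -56 + 8 \cdot 4271 = -56 + 34168 = 34112$)
$k = -74$ ($k = - 2 \left(17 - -20\right) = - 2 \left(17 + \left(-5 + 25\right)\right) = - 2 \left(17 + 20\right) = \left(-2\right) 37 = -74$)
$l{\left(U \right)} = - \frac{10}{37} + \frac{22}{U}$ ($l{\left(U \right)} = \frac{22}{U} + \frac{20}{-74} = \frac{22}{U} + 20 \left(- \frac{1}{74}\right) = \frac{22}{U} - \frac{10}{37} = - \frac{10}{37} + \frac{22}{U}$)
$l{\left(-70 \right)} - \frac{u}{-4442} = \left(- \frac{10}{37} + \frac{22}{-70}\right) - \frac{34112}{-4442} = \left(- \frac{10}{37} + 22 \left(- \frac{1}{70}\right)\right) - 34112 \left(- \frac{1}{4442}\right) = \left(- \frac{10}{37} - \frac{11}{35}\right) - - \frac{17056}{2221} = - \frac{757}{1295} + \frac{17056}{2221} = \frac{20406223}{2876195}$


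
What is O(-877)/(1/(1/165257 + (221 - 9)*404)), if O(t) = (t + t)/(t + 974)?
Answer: -24825995915898/16029929 ≈ -1.5487e+6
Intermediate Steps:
O(t) = 2*t/(974 + t) (O(t) = (2*t)/(974 + t) = 2*t/(974 + t))
O(-877)/(1/(1/165257 + (221 - 9)*404)) = (2*(-877)/(974 - 877))/(1/(1/165257 + (221 - 9)*404)) = (2*(-877)/97)/(1/(1/165257 + 212*404)) = (2*(-877)*(1/97))/(1/(1/165257 + 85648)) = -1754/(97*(1/(14153931537/165257))) = -1754/(97*165257/14153931537) = -1754/97*14153931537/165257 = -24825995915898/16029929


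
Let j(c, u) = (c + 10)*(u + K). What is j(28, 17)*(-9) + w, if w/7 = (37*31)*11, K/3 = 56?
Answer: 25049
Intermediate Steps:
K = 168 (K = 3*56 = 168)
j(c, u) = (10 + c)*(168 + u) (j(c, u) = (c + 10)*(u + 168) = (10 + c)*(168 + u))
w = 88319 (w = 7*((37*31)*11) = 7*(1147*11) = 7*12617 = 88319)
j(28, 17)*(-9) + w = (1680 + 10*17 + 168*28 + 28*17)*(-9) + 88319 = (1680 + 170 + 4704 + 476)*(-9) + 88319 = 7030*(-9) + 88319 = -63270 + 88319 = 25049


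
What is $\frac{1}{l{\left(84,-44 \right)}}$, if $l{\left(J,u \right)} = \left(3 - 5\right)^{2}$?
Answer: $\frac{1}{4} \approx 0.25$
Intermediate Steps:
$l{\left(J,u \right)} = 4$ ($l{\left(J,u \right)} = \left(-2\right)^{2} = 4$)
$\frac{1}{l{\left(84,-44 \right)}} = \frac{1}{4}$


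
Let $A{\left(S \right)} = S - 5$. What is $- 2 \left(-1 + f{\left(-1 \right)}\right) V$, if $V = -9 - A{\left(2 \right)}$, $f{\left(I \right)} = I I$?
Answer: $0$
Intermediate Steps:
$A{\left(S \right)} = -5 + S$ ($A{\left(S \right)} = S - 5 = -5 + S$)
$f{\left(I \right)} = I^{2}$
$V = -6$ ($V = -9 - \left(-5 + 2\right) = -9 - -3 = -9 + 3 = -6$)
$- 2 \left(-1 + f{\left(-1 \right)}\right) V = - 2 \left(-1 + \left(-1\right)^{2}\right) \left(-6\right) = - 2 \left(-1 + 1\right) \left(-6\right) = \left(-2\right) 0 \left(-6\right) = 0 \left(-6\right) = 0$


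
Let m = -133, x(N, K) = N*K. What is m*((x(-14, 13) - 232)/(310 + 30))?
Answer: 27531/170 ≈ 161.95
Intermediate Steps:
x(N, K) = K*N
m*((x(-14, 13) - 232)/(310 + 30)) = -133*(13*(-14) - 232)/(310 + 30) = -133*(-182 - 232)/340 = -(-55062)/340 = -133*(-207/170) = 27531/170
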